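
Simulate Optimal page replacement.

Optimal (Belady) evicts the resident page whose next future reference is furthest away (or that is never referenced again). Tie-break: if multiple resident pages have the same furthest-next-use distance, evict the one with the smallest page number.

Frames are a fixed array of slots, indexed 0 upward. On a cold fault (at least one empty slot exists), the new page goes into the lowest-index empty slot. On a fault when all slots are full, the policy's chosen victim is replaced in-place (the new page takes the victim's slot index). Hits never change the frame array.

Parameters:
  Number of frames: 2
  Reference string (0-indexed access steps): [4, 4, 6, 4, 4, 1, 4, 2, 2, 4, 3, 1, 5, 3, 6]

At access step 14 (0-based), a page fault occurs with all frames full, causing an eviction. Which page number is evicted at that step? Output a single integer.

Answer: 3

Derivation:
Step 0: ref 4 -> FAULT, frames=[4,-]
Step 1: ref 4 -> HIT, frames=[4,-]
Step 2: ref 6 -> FAULT, frames=[4,6]
Step 3: ref 4 -> HIT, frames=[4,6]
Step 4: ref 4 -> HIT, frames=[4,6]
Step 5: ref 1 -> FAULT, evict 6, frames=[4,1]
Step 6: ref 4 -> HIT, frames=[4,1]
Step 7: ref 2 -> FAULT, evict 1, frames=[4,2]
Step 8: ref 2 -> HIT, frames=[4,2]
Step 9: ref 4 -> HIT, frames=[4,2]
Step 10: ref 3 -> FAULT, evict 2, frames=[4,3]
Step 11: ref 1 -> FAULT, evict 4, frames=[1,3]
Step 12: ref 5 -> FAULT, evict 1, frames=[5,3]
Step 13: ref 3 -> HIT, frames=[5,3]
Step 14: ref 6 -> FAULT, evict 3, frames=[5,6]
At step 14: evicted page 3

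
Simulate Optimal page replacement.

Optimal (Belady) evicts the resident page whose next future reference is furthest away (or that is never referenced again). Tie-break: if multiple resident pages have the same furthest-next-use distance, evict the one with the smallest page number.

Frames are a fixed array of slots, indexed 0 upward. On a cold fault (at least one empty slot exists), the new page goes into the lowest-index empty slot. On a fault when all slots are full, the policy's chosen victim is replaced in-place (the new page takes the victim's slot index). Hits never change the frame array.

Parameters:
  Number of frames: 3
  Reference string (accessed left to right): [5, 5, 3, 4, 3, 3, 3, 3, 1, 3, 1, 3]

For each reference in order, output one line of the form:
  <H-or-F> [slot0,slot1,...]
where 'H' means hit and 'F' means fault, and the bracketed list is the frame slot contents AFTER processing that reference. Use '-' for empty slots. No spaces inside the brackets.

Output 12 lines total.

F [5,-,-]
H [5,-,-]
F [5,3,-]
F [5,3,4]
H [5,3,4]
H [5,3,4]
H [5,3,4]
H [5,3,4]
F [5,3,1]
H [5,3,1]
H [5,3,1]
H [5,3,1]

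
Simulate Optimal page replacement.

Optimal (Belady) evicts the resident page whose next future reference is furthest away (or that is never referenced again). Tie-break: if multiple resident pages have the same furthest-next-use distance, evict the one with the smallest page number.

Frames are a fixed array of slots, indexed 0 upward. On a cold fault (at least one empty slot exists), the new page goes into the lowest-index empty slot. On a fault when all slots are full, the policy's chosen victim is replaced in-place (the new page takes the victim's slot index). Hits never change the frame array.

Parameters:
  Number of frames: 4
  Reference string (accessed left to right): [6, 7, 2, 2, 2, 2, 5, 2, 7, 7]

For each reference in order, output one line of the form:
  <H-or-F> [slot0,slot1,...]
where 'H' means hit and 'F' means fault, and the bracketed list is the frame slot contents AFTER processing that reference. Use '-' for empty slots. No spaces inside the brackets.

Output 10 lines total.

F [6,-,-,-]
F [6,7,-,-]
F [6,7,2,-]
H [6,7,2,-]
H [6,7,2,-]
H [6,7,2,-]
F [6,7,2,5]
H [6,7,2,5]
H [6,7,2,5]
H [6,7,2,5]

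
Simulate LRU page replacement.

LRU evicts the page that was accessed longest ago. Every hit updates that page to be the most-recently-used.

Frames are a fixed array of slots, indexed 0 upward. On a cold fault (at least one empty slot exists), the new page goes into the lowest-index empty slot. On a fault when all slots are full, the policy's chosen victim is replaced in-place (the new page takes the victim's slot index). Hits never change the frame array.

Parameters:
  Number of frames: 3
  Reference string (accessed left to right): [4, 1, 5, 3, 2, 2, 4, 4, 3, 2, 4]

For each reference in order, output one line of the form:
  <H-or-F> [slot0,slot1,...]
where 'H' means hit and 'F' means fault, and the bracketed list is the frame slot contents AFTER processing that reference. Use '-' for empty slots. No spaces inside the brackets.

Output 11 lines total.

F [4,-,-]
F [4,1,-]
F [4,1,5]
F [3,1,5]
F [3,2,5]
H [3,2,5]
F [3,2,4]
H [3,2,4]
H [3,2,4]
H [3,2,4]
H [3,2,4]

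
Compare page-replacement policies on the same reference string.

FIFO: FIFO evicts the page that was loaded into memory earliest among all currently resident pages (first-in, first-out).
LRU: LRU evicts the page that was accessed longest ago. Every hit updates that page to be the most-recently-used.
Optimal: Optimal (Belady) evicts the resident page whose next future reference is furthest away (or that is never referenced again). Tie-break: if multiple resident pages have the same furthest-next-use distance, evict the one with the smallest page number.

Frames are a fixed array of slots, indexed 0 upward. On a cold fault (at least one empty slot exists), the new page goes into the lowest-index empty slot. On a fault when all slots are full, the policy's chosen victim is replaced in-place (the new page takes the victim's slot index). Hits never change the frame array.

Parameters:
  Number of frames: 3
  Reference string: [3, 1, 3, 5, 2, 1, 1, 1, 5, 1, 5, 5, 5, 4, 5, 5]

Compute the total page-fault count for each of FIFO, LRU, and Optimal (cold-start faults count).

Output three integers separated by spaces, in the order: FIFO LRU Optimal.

--- FIFO ---
  step 0: ref 3 -> FAULT, frames=[3,-,-] (faults so far: 1)
  step 1: ref 1 -> FAULT, frames=[3,1,-] (faults so far: 2)
  step 2: ref 3 -> HIT, frames=[3,1,-] (faults so far: 2)
  step 3: ref 5 -> FAULT, frames=[3,1,5] (faults so far: 3)
  step 4: ref 2 -> FAULT, evict 3, frames=[2,1,5] (faults so far: 4)
  step 5: ref 1 -> HIT, frames=[2,1,5] (faults so far: 4)
  step 6: ref 1 -> HIT, frames=[2,1,5] (faults so far: 4)
  step 7: ref 1 -> HIT, frames=[2,1,5] (faults so far: 4)
  step 8: ref 5 -> HIT, frames=[2,1,5] (faults so far: 4)
  step 9: ref 1 -> HIT, frames=[2,1,5] (faults so far: 4)
  step 10: ref 5 -> HIT, frames=[2,1,5] (faults so far: 4)
  step 11: ref 5 -> HIT, frames=[2,1,5] (faults so far: 4)
  step 12: ref 5 -> HIT, frames=[2,1,5] (faults so far: 4)
  step 13: ref 4 -> FAULT, evict 1, frames=[2,4,5] (faults so far: 5)
  step 14: ref 5 -> HIT, frames=[2,4,5] (faults so far: 5)
  step 15: ref 5 -> HIT, frames=[2,4,5] (faults so far: 5)
  FIFO total faults: 5
--- LRU ---
  step 0: ref 3 -> FAULT, frames=[3,-,-] (faults so far: 1)
  step 1: ref 1 -> FAULT, frames=[3,1,-] (faults so far: 2)
  step 2: ref 3 -> HIT, frames=[3,1,-] (faults so far: 2)
  step 3: ref 5 -> FAULT, frames=[3,1,5] (faults so far: 3)
  step 4: ref 2 -> FAULT, evict 1, frames=[3,2,5] (faults so far: 4)
  step 5: ref 1 -> FAULT, evict 3, frames=[1,2,5] (faults so far: 5)
  step 6: ref 1 -> HIT, frames=[1,2,5] (faults so far: 5)
  step 7: ref 1 -> HIT, frames=[1,2,5] (faults so far: 5)
  step 8: ref 5 -> HIT, frames=[1,2,5] (faults so far: 5)
  step 9: ref 1 -> HIT, frames=[1,2,5] (faults so far: 5)
  step 10: ref 5 -> HIT, frames=[1,2,5] (faults so far: 5)
  step 11: ref 5 -> HIT, frames=[1,2,5] (faults so far: 5)
  step 12: ref 5 -> HIT, frames=[1,2,5] (faults so far: 5)
  step 13: ref 4 -> FAULT, evict 2, frames=[1,4,5] (faults so far: 6)
  step 14: ref 5 -> HIT, frames=[1,4,5] (faults so far: 6)
  step 15: ref 5 -> HIT, frames=[1,4,5] (faults so far: 6)
  LRU total faults: 6
--- Optimal ---
  step 0: ref 3 -> FAULT, frames=[3,-,-] (faults so far: 1)
  step 1: ref 1 -> FAULT, frames=[3,1,-] (faults so far: 2)
  step 2: ref 3 -> HIT, frames=[3,1,-] (faults so far: 2)
  step 3: ref 5 -> FAULT, frames=[3,1,5] (faults so far: 3)
  step 4: ref 2 -> FAULT, evict 3, frames=[2,1,5] (faults so far: 4)
  step 5: ref 1 -> HIT, frames=[2,1,5] (faults so far: 4)
  step 6: ref 1 -> HIT, frames=[2,1,5] (faults so far: 4)
  step 7: ref 1 -> HIT, frames=[2,1,5] (faults so far: 4)
  step 8: ref 5 -> HIT, frames=[2,1,5] (faults so far: 4)
  step 9: ref 1 -> HIT, frames=[2,1,5] (faults so far: 4)
  step 10: ref 5 -> HIT, frames=[2,1,5] (faults so far: 4)
  step 11: ref 5 -> HIT, frames=[2,1,5] (faults so far: 4)
  step 12: ref 5 -> HIT, frames=[2,1,5] (faults so far: 4)
  step 13: ref 4 -> FAULT, evict 1, frames=[2,4,5] (faults so far: 5)
  step 14: ref 5 -> HIT, frames=[2,4,5] (faults so far: 5)
  step 15: ref 5 -> HIT, frames=[2,4,5] (faults so far: 5)
  Optimal total faults: 5

Answer: 5 6 5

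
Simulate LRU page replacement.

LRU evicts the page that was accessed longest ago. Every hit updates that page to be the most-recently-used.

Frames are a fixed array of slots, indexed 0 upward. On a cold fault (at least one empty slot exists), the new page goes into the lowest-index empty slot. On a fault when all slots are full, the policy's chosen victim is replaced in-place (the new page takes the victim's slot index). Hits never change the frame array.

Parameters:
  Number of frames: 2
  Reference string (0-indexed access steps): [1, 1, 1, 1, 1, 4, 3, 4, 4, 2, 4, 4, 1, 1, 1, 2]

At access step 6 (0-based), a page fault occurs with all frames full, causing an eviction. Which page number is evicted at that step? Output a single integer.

Answer: 1

Derivation:
Step 0: ref 1 -> FAULT, frames=[1,-]
Step 1: ref 1 -> HIT, frames=[1,-]
Step 2: ref 1 -> HIT, frames=[1,-]
Step 3: ref 1 -> HIT, frames=[1,-]
Step 4: ref 1 -> HIT, frames=[1,-]
Step 5: ref 4 -> FAULT, frames=[1,4]
Step 6: ref 3 -> FAULT, evict 1, frames=[3,4]
At step 6: evicted page 1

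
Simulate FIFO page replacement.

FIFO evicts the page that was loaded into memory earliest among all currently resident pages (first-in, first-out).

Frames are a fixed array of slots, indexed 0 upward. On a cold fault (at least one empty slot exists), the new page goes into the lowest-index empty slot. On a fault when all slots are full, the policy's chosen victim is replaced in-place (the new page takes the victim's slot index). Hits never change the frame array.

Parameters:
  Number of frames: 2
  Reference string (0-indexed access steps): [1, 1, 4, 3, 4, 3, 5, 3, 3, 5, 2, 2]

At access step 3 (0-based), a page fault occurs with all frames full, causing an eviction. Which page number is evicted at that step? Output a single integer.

Answer: 1

Derivation:
Step 0: ref 1 -> FAULT, frames=[1,-]
Step 1: ref 1 -> HIT, frames=[1,-]
Step 2: ref 4 -> FAULT, frames=[1,4]
Step 3: ref 3 -> FAULT, evict 1, frames=[3,4]
At step 3: evicted page 1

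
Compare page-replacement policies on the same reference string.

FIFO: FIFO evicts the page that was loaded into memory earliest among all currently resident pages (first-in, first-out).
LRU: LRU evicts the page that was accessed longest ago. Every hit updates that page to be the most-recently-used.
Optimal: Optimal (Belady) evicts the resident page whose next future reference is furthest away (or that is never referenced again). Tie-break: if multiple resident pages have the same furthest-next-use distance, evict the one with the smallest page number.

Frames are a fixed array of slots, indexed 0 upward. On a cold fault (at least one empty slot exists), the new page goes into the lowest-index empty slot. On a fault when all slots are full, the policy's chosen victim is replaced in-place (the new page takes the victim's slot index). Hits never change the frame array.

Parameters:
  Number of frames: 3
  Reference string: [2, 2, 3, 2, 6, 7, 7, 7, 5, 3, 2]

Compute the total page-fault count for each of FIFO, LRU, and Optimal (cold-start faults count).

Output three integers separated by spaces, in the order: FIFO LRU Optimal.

--- FIFO ---
  step 0: ref 2 -> FAULT, frames=[2,-,-] (faults so far: 1)
  step 1: ref 2 -> HIT, frames=[2,-,-] (faults so far: 1)
  step 2: ref 3 -> FAULT, frames=[2,3,-] (faults so far: 2)
  step 3: ref 2 -> HIT, frames=[2,3,-] (faults so far: 2)
  step 4: ref 6 -> FAULT, frames=[2,3,6] (faults so far: 3)
  step 5: ref 7 -> FAULT, evict 2, frames=[7,3,6] (faults so far: 4)
  step 6: ref 7 -> HIT, frames=[7,3,6] (faults so far: 4)
  step 7: ref 7 -> HIT, frames=[7,3,6] (faults so far: 4)
  step 8: ref 5 -> FAULT, evict 3, frames=[7,5,6] (faults so far: 5)
  step 9: ref 3 -> FAULT, evict 6, frames=[7,5,3] (faults so far: 6)
  step 10: ref 2 -> FAULT, evict 7, frames=[2,5,3] (faults so far: 7)
  FIFO total faults: 7
--- LRU ---
  step 0: ref 2 -> FAULT, frames=[2,-,-] (faults so far: 1)
  step 1: ref 2 -> HIT, frames=[2,-,-] (faults so far: 1)
  step 2: ref 3 -> FAULT, frames=[2,3,-] (faults so far: 2)
  step 3: ref 2 -> HIT, frames=[2,3,-] (faults so far: 2)
  step 4: ref 6 -> FAULT, frames=[2,3,6] (faults so far: 3)
  step 5: ref 7 -> FAULT, evict 3, frames=[2,7,6] (faults so far: 4)
  step 6: ref 7 -> HIT, frames=[2,7,6] (faults so far: 4)
  step 7: ref 7 -> HIT, frames=[2,7,6] (faults so far: 4)
  step 8: ref 5 -> FAULT, evict 2, frames=[5,7,6] (faults so far: 5)
  step 9: ref 3 -> FAULT, evict 6, frames=[5,7,3] (faults so far: 6)
  step 10: ref 2 -> FAULT, evict 7, frames=[5,2,3] (faults so far: 7)
  LRU total faults: 7
--- Optimal ---
  step 0: ref 2 -> FAULT, frames=[2,-,-] (faults so far: 1)
  step 1: ref 2 -> HIT, frames=[2,-,-] (faults so far: 1)
  step 2: ref 3 -> FAULT, frames=[2,3,-] (faults so far: 2)
  step 3: ref 2 -> HIT, frames=[2,3,-] (faults so far: 2)
  step 4: ref 6 -> FAULT, frames=[2,3,6] (faults so far: 3)
  step 5: ref 7 -> FAULT, evict 6, frames=[2,3,7] (faults so far: 4)
  step 6: ref 7 -> HIT, frames=[2,3,7] (faults so far: 4)
  step 7: ref 7 -> HIT, frames=[2,3,7] (faults so far: 4)
  step 8: ref 5 -> FAULT, evict 7, frames=[2,3,5] (faults so far: 5)
  step 9: ref 3 -> HIT, frames=[2,3,5] (faults so far: 5)
  step 10: ref 2 -> HIT, frames=[2,3,5] (faults so far: 5)
  Optimal total faults: 5

Answer: 7 7 5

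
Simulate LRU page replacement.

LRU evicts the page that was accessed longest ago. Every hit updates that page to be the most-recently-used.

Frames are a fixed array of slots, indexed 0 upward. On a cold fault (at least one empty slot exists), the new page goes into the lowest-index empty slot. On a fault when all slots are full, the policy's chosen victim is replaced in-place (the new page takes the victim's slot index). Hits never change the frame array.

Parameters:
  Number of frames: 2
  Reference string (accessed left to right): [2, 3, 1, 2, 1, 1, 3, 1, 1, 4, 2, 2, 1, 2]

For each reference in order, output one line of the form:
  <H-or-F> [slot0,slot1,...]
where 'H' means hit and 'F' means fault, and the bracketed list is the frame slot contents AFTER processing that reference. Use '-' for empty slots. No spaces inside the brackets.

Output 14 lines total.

F [2,-]
F [2,3]
F [1,3]
F [1,2]
H [1,2]
H [1,2]
F [1,3]
H [1,3]
H [1,3]
F [1,4]
F [2,4]
H [2,4]
F [2,1]
H [2,1]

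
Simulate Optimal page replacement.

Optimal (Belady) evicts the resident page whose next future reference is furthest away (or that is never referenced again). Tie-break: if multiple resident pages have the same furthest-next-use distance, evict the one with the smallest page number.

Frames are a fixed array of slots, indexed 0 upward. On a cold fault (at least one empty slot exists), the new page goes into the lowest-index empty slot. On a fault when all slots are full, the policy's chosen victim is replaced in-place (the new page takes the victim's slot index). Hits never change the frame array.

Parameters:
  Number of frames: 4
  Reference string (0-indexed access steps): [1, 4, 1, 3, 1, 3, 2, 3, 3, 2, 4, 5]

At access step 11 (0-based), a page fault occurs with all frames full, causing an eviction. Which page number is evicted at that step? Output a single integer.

Step 0: ref 1 -> FAULT, frames=[1,-,-,-]
Step 1: ref 4 -> FAULT, frames=[1,4,-,-]
Step 2: ref 1 -> HIT, frames=[1,4,-,-]
Step 3: ref 3 -> FAULT, frames=[1,4,3,-]
Step 4: ref 1 -> HIT, frames=[1,4,3,-]
Step 5: ref 3 -> HIT, frames=[1,4,3,-]
Step 6: ref 2 -> FAULT, frames=[1,4,3,2]
Step 7: ref 3 -> HIT, frames=[1,4,3,2]
Step 8: ref 3 -> HIT, frames=[1,4,3,2]
Step 9: ref 2 -> HIT, frames=[1,4,3,2]
Step 10: ref 4 -> HIT, frames=[1,4,3,2]
Step 11: ref 5 -> FAULT, evict 1, frames=[5,4,3,2]
At step 11: evicted page 1

Answer: 1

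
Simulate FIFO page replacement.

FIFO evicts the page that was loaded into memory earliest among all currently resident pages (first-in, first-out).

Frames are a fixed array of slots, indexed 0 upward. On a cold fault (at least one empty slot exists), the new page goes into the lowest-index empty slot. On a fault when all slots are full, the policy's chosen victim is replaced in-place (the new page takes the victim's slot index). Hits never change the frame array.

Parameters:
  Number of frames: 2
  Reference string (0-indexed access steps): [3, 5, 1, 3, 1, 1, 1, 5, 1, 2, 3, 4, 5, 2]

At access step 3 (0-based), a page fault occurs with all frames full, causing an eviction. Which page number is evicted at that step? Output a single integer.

Answer: 5

Derivation:
Step 0: ref 3 -> FAULT, frames=[3,-]
Step 1: ref 5 -> FAULT, frames=[3,5]
Step 2: ref 1 -> FAULT, evict 3, frames=[1,5]
Step 3: ref 3 -> FAULT, evict 5, frames=[1,3]
At step 3: evicted page 5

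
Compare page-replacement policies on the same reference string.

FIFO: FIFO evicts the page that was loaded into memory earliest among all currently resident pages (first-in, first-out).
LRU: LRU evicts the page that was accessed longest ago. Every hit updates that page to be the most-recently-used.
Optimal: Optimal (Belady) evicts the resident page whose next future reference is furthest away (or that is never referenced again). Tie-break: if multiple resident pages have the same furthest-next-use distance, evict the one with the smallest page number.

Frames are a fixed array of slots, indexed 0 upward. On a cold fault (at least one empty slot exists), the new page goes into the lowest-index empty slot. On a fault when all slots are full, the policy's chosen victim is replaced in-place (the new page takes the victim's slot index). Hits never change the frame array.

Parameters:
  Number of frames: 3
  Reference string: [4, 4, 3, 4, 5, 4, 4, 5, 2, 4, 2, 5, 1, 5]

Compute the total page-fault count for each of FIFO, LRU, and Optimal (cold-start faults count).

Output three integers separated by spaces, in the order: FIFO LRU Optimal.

--- FIFO ---
  step 0: ref 4 -> FAULT, frames=[4,-,-] (faults so far: 1)
  step 1: ref 4 -> HIT, frames=[4,-,-] (faults so far: 1)
  step 2: ref 3 -> FAULT, frames=[4,3,-] (faults so far: 2)
  step 3: ref 4 -> HIT, frames=[4,3,-] (faults so far: 2)
  step 4: ref 5 -> FAULT, frames=[4,3,5] (faults so far: 3)
  step 5: ref 4 -> HIT, frames=[4,3,5] (faults so far: 3)
  step 6: ref 4 -> HIT, frames=[4,3,5] (faults so far: 3)
  step 7: ref 5 -> HIT, frames=[4,3,5] (faults so far: 3)
  step 8: ref 2 -> FAULT, evict 4, frames=[2,3,5] (faults so far: 4)
  step 9: ref 4 -> FAULT, evict 3, frames=[2,4,5] (faults so far: 5)
  step 10: ref 2 -> HIT, frames=[2,4,5] (faults so far: 5)
  step 11: ref 5 -> HIT, frames=[2,4,5] (faults so far: 5)
  step 12: ref 1 -> FAULT, evict 5, frames=[2,4,1] (faults so far: 6)
  step 13: ref 5 -> FAULT, evict 2, frames=[5,4,1] (faults so far: 7)
  FIFO total faults: 7
--- LRU ---
  step 0: ref 4 -> FAULT, frames=[4,-,-] (faults so far: 1)
  step 1: ref 4 -> HIT, frames=[4,-,-] (faults so far: 1)
  step 2: ref 3 -> FAULT, frames=[4,3,-] (faults so far: 2)
  step 3: ref 4 -> HIT, frames=[4,3,-] (faults so far: 2)
  step 4: ref 5 -> FAULT, frames=[4,3,5] (faults so far: 3)
  step 5: ref 4 -> HIT, frames=[4,3,5] (faults so far: 3)
  step 6: ref 4 -> HIT, frames=[4,3,5] (faults so far: 3)
  step 7: ref 5 -> HIT, frames=[4,3,5] (faults so far: 3)
  step 8: ref 2 -> FAULT, evict 3, frames=[4,2,5] (faults so far: 4)
  step 9: ref 4 -> HIT, frames=[4,2,5] (faults so far: 4)
  step 10: ref 2 -> HIT, frames=[4,2,5] (faults so far: 4)
  step 11: ref 5 -> HIT, frames=[4,2,5] (faults so far: 4)
  step 12: ref 1 -> FAULT, evict 4, frames=[1,2,5] (faults so far: 5)
  step 13: ref 5 -> HIT, frames=[1,2,5] (faults so far: 5)
  LRU total faults: 5
--- Optimal ---
  step 0: ref 4 -> FAULT, frames=[4,-,-] (faults so far: 1)
  step 1: ref 4 -> HIT, frames=[4,-,-] (faults so far: 1)
  step 2: ref 3 -> FAULT, frames=[4,3,-] (faults so far: 2)
  step 3: ref 4 -> HIT, frames=[4,3,-] (faults so far: 2)
  step 4: ref 5 -> FAULT, frames=[4,3,5] (faults so far: 3)
  step 5: ref 4 -> HIT, frames=[4,3,5] (faults so far: 3)
  step 6: ref 4 -> HIT, frames=[4,3,5] (faults so far: 3)
  step 7: ref 5 -> HIT, frames=[4,3,5] (faults so far: 3)
  step 8: ref 2 -> FAULT, evict 3, frames=[4,2,5] (faults so far: 4)
  step 9: ref 4 -> HIT, frames=[4,2,5] (faults so far: 4)
  step 10: ref 2 -> HIT, frames=[4,2,5] (faults so far: 4)
  step 11: ref 5 -> HIT, frames=[4,2,5] (faults so far: 4)
  step 12: ref 1 -> FAULT, evict 2, frames=[4,1,5] (faults so far: 5)
  step 13: ref 5 -> HIT, frames=[4,1,5] (faults so far: 5)
  Optimal total faults: 5

Answer: 7 5 5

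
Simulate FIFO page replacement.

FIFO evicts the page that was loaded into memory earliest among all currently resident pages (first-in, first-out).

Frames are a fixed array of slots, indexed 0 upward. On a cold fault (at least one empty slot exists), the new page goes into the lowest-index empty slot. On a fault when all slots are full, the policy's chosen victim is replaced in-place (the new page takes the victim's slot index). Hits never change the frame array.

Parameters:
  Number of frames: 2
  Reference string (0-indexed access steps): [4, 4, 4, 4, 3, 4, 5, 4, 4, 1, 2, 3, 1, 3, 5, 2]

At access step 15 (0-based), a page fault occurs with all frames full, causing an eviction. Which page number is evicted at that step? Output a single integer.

Answer: 1

Derivation:
Step 0: ref 4 -> FAULT, frames=[4,-]
Step 1: ref 4 -> HIT, frames=[4,-]
Step 2: ref 4 -> HIT, frames=[4,-]
Step 3: ref 4 -> HIT, frames=[4,-]
Step 4: ref 3 -> FAULT, frames=[4,3]
Step 5: ref 4 -> HIT, frames=[4,3]
Step 6: ref 5 -> FAULT, evict 4, frames=[5,3]
Step 7: ref 4 -> FAULT, evict 3, frames=[5,4]
Step 8: ref 4 -> HIT, frames=[5,4]
Step 9: ref 1 -> FAULT, evict 5, frames=[1,4]
Step 10: ref 2 -> FAULT, evict 4, frames=[1,2]
Step 11: ref 3 -> FAULT, evict 1, frames=[3,2]
Step 12: ref 1 -> FAULT, evict 2, frames=[3,1]
Step 13: ref 3 -> HIT, frames=[3,1]
Step 14: ref 5 -> FAULT, evict 3, frames=[5,1]
Step 15: ref 2 -> FAULT, evict 1, frames=[5,2]
At step 15: evicted page 1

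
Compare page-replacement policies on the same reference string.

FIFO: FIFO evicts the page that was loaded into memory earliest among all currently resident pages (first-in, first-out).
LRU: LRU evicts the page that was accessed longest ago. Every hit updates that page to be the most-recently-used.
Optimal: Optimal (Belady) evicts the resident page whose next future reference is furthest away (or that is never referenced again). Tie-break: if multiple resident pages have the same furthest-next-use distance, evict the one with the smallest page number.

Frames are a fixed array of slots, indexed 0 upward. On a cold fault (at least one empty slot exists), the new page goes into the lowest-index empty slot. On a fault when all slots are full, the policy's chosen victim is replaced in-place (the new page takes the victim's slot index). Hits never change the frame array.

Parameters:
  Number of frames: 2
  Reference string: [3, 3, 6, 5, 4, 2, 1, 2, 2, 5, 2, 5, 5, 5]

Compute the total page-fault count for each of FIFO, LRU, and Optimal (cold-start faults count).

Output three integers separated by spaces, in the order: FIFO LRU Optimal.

--- FIFO ---
  step 0: ref 3 -> FAULT, frames=[3,-] (faults so far: 1)
  step 1: ref 3 -> HIT, frames=[3,-] (faults so far: 1)
  step 2: ref 6 -> FAULT, frames=[3,6] (faults so far: 2)
  step 3: ref 5 -> FAULT, evict 3, frames=[5,6] (faults so far: 3)
  step 4: ref 4 -> FAULT, evict 6, frames=[5,4] (faults so far: 4)
  step 5: ref 2 -> FAULT, evict 5, frames=[2,4] (faults so far: 5)
  step 6: ref 1 -> FAULT, evict 4, frames=[2,1] (faults so far: 6)
  step 7: ref 2 -> HIT, frames=[2,1] (faults so far: 6)
  step 8: ref 2 -> HIT, frames=[2,1] (faults so far: 6)
  step 9: ref 5 -> FAULT, evict 2, frames=[5,1] (faults so far: 7)
  step 10: ref 2 -> FAULT, evict 1, frames=[5,2] (faults so far: 8)
  step 11: ref 5 -> HIT, frames=[5,2] (faults so far: 8)
  step 12: ref 5 -> HIT, frames=[5,2] (faults so far: 8)
  step 13: ref 5 -> HIT, frames=[5,2] (faults so far: 8)
  FIFO total faults: 8
--- LRU ---
  step 0: ref 3 -> FAULT, frames=[3,-] (faults so far: 1)
  step 1: ref 3 -> HIT, frames=[3,-] (faults so far: 1)
  step 2: ref 6 -> FAULT, frames=[3,6] (faults so far: 2)
  step 3: ref 5 -> FAULT, evict 3, frames=[5,6] (faults so far: 3)
  step 4: ref 4 -> FAULT, evict 6, frames=[5,4] (faults so far: 4)
  step 5: ref 2 -> FAULT, evict 5, frames=[2,4] (faults so far: 5)
  step 6: ref 1 -> FAULT, evict 4, frames=[2,1] (faults so far: 6)
  step 7: ref 2 -> HIT, frames=[2,1] (faults so far: 6)
  step 8: ref 2 -> HIT, frames=[2,1] (faults so far: 6)
  step 9: ref 5 -> FAULT, evict 1, frames=[2,5] (faults so far: 7)
  step 10: ref 2 -> HIT, frames=[2,5] (faults so far: 7)
  step 11: ref 5 -> HIT, frames=[2,5] (faults so far: 7)
  step 12: ref 5 -> HIT, frames=[2,5] (faults so far: 7)
  step 13: ref 5 -> HIT, frames=[2,5] (faults so far: 7)
  LRU total faults: 7
--- Optimal ---
  step 0: ref 3 -> FAULT, frames=[3,-] (faults so far: 1)
  step 1: ref 3 -> HIT, frames=[3,-] (faults so far: 1)
  step 2: ref 6 -> FAULT, frames=[3,6] (faults so far: 2)
  step 3: ref 5 -> FAULT, evict 3, frames=[5,6] (faults so far: 3)
  step 4: ref 4 -> FAULT, evict 6, frames=[5,4] (faults so far: 4)
  step 5: ref 2 -> FAULT, evict 4, frames=[5,2] (faults so far: 5)
  step 6: ref 1 -> FAULT, evict 5, frames=[1,2] (faults so far: 6)
  step 7: ref 2 -> HIT, frames=[1,2] (faults so far: 6)
  step 8: ref 2 -> HIT, frames=[1,2] (faults so far: 6)
  step 9: ref 5 -> FAULT, evict 1, frames=[5,2] (faults so far: 7)
  step 10: ref 2 -> HIT, frames=[5,2] (faults so far: 7)
  step 11: ref 5 -> HIT, frames=[5,2] (faults so far: 7)
  step 12: ref 5 -> HIT, frames=[5,2] (faults so far: 7)
  step 13: ref 5 -> HIT, frames=[5,2] (faults so far: 7)
  Optimal total faults: 7

Answer: 8 7 7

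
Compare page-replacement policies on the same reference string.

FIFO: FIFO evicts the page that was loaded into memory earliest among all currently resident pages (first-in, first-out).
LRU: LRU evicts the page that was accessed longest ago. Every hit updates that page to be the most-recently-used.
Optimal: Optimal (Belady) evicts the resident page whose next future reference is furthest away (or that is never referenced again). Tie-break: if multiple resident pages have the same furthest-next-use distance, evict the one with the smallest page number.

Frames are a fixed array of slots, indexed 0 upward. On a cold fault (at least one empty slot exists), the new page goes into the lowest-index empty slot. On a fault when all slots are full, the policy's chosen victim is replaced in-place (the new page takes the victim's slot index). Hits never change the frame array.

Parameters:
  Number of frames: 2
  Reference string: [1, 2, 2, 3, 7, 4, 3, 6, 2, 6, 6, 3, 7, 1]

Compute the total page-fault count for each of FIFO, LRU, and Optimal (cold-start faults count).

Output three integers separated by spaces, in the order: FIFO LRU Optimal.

--- FIFO ---
  step 0: ref 1 -> FAULT, frames=[1,-] (faults so far: 1)
  step 1: ref 2 -> FAULT, frames=[1,2] (faults so far: 2)
  step 2: ref 2 -> HIT, frames=[1,2] (faults so far: 2)
  step 3: ref 3 -> FAULT, evict 1, frames=[3,2] (faults so far: 3)
  step 4: ref 7 -> FAULT, evict 2, frames=[3,7] (faults so far: 4)
  step 5: ref 4 -> FAULT, evict 3, frames=[4,7] (faults so far: 5)
  step 6: ref 3 -> FAULT, evict 7, frames=[4,3] (faults so far: 6)
  step 7: ref 6 -> FAULT, evict 4, frames=[6,3] (faults so far: 7)
  step 8: ref 2 -> FAULT, evict 3, frames=[6,2] (faults so far: 8)
  step 9: ref 6 -> HIT, frames=[6,2] (faults so far: 8)
  step 10: ref 6 -> HIT, frames=[6,2] (faults so far: 8)
  step 11: ref 3 -> FAULT, evict 6, frames=[3,2] (faults so far: 9)
  step 12: ref 7 -> FAULT, evict 2, frames=[3,7] (faults so far: 10)
  step 13: ref 1 -> FAULT, evict 3, frames=[1,7] (faults so far: 11)
  FIFO total faults: 11
--- LRU ---
  step 0: ref 1 -> FAULT, frames=[1,-] (faults so far: 1)
  step 1: ref 2 -> FAULT, frames=[1,2] (faults so far: 2)
  step 2: ref 2 -> HIT, frames=[1,2] (faults so far: 2)
  step 3: ref 3 -> FAULT, evict 1, frames=[3,2] (faults so far: 3)
  step 4: ref 7 -> FAULT, evict 2, frames=[3,7] (faults so far: 4)
  step 5: ref 4 -> FAULT, evict 3, frames=[4,7] (faults so far: 5)
  step 6: ref 3 -> FAULT, evict 7, frames=[4,3] (faults so far: 6)
  step 7: ref 6 -> FAULT, evict 4, frames=[6,3] (faults so far: 7)
  step 8: ref 2 -> FAULT, evict 3, frames=[6,2] (faults so far: 8)
  step 9: ref 6 -> HIT, frames=[6,2] (faults so far: 8)
  step 10: ref 6 -> HIT, frames=[6,2] (faults so far: 8)
  step 11: ref 3 -> FAULT, evict 2, frames=[6,3] (faults so far: 9)
  step 12: ref 7 -> FAULT, evict 6, frames=[7,3] (faults so far: 10)
  step 13: ref 1 -> FAULT, evict 3, frames=[7,1] (faults so far: 11)
  LRU total faults: 11
--- Optimal ---
  step 0: ref 1 -> FAULT, frames=[1,-] (faults so far: 1)
  step 1: ref 2 -> FAULT, frames=[1,2] (faults so far: 2)
  step 2: ref 2 -> HIT, frames=[1,2] (faults so far: 2)
  step 3: ref 3 -> FAULT, evict 1, frames=[3,2] (faults so far: 3)
  step 4: ref 7 -> FAULT, evict 2, frames=[3,7] (faults so far: 4)
  step 5: ref 4 -> FAULT, evict 7, frames=[3,4] (faults so far: 5)
  step 6: ref 3 -> HIT, frames=[3,4] (faults so far: 5)
  step 7: ref 6 -> FAULT, evict 4, frames=[3,6] (faults so far: 6)
  step 8: ref 2 -> FAULT, evict 3, frames=[2,6] (faults so far: 7)
  step 9: ref 6 -> HIT, frames=[2,6] (faults so far: 7)
  step 10: ref 6 -> HIT, frames=[2,6] (faults so far: 7)
  step 11: ref 3 -> FAULT, evict 2, frames=[3,6] (faults so far: 8)
  step 12: ref 7 -> FAULT, evict 3, frames=[7,6] (faults so far: 9)
  step 13: ref 1 -> FAULT, evict 6, frames=[7,1] (faults so far: 10)
  Optimal total faults: 10

Answer: 11 11 10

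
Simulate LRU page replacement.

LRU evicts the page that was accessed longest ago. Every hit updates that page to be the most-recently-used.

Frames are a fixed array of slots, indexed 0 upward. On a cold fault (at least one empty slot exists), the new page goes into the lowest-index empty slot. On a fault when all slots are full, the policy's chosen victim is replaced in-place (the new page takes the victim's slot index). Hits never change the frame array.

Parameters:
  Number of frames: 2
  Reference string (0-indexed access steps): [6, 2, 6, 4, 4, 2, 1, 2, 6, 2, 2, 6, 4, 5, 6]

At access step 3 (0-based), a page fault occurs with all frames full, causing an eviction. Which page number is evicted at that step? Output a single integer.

Step 0: ref 6 -> FAULT, frames=[6,-]
Step 1: ref 2 -> FAULT, frames=[6,2]
Step 2: ref 6 -> HIT, frames=[6,2]
Step 3: ref 4 -> FAULT, evict 2, frames=[6,4]
At step 3: evicted page 2

Answer: 2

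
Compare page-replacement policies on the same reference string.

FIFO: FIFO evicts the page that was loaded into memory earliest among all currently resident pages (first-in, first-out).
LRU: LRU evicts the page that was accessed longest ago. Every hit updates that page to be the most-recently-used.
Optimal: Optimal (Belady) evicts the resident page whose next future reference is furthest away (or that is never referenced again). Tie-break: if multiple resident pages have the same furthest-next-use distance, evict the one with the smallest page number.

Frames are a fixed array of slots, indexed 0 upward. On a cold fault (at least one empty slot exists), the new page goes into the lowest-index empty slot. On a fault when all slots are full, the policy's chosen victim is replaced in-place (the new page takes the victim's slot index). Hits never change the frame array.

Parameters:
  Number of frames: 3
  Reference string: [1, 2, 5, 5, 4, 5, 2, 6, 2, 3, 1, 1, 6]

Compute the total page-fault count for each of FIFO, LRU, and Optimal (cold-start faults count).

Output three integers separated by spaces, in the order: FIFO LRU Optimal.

Answer: 9 8 7

Derivation:
--- FIFO ---
  step 0: ref 1 -> FAULT, frames=[1,-,-] (faults so far: 1)
  step 1: ref 2 -> FAULT, frames=[1,2,-] (faults so far: 2)
  step 2: ref 5 -> FAULT, frames=[1,2,5] (faults so far: 3)
  step 3: ref 5 -> HIT, frames=[1,2,5] (faults so far: 3)
  step 4: ref 4 -> FAULT, evict 1, frames=[4,2,5] (faults so far: 4)
  step 5: ref 5 -> HIT, frames=[4,2,5] (faults so far: 4)
  step 6: ref 2 -> HIT, frames=[4,2,5] (faults so far: 4)
  step 7: ref 6 -> FAULT, evict 2, frames=[4,6,5] (faults so far: 5)
  step 8: ref 2 -> FAULT, evict 5, frames=[4,6,2] (faults so far: 6)
  step 9: ref 3 -> FAULT, evict 4, frames=[3,6,2] (faults so far: 7)
  step 10: ref 1 -> FAULT, evict 6, frames=[3,1,2] (faults so far: 8)
  step 11: ref 1 -> HIT, frames=[3,1,2] (faults so far: 8)
  step 12: ref 6 -> FAULT, evict 2, frames=[3,1,6] (faults so far: 9)
  FIFO total faults: 9
--- LRU ---
  step 0: ref 1 -> FAULT, frames=[1,-,-] (faults so far: 1)
  step 1: ref 2 -> FAULT, frames=[1,2,-] (faults so far: 2)
  step 2: ref 5 -> FAULT, frames=[1,2,5] (faults so far: 3)
  step 3: ref 5 -> HIT, frames=[1,2,5] (faults so far: 3)
  step 4: ref 4 -> FAULT, evict 1, frames=[4,2,5] (faults so far: 4)
  step 5: ref 5 -> HIT, frames=[4,2,5] (faults so far: 4)
  step 6: ref 2 -> HIT, frames=[4,2,5] (faults so far: 4)
  step 7: ref 6 -> FAULT, evict 4, frames=[6,2,5] (faults so far: 5)
  step 8: ref 2 -> HIT, frames=[6,2,5] (faults so far: 5)
  step 9: ref 3 -> FAULT, evict 5, frames=[6,2,3] (faults so far: 6)
  step 10: ref 1 -> FAULT, evict 6, frames=[1,2,3] (faults so far: 7)
  step 11: ref 1 -> HIT, frames=[1,2,3] (faults so far: 7)
  step 12: ref 6 -> FAULT, evict 2, frames=[1,6,3] (faults so far: 8)
  LRU total faults: 8
--- Optimal ---
  step 0: ref 1 -> FAULT, frames=[1,-,-] (faults so far: 1)
  step 1: ref 2 -> FAULT, frames=[1,2,-] (faults so far: 2)
  step 2: ref 5 -> FAULT, frames=[1,2,5] (faults so far: 3)
  step 3: ref 5 -> HIT, frames=[1,2,5] (faults so far: 3)
  step 4: ref 4 -> FAULT, evict 1, frames=[4,2,5] (faults so far: 4)
  step 5: ref 5 -> HIT, frames=[4,2,5] (faults so far: 4)
  step 6: ref 2 -> HIT, frames=[4,2,5] (faults so far: 4)
  step 7: ref 6 -> FAULT, evict 4, frames=[6,2,5] (faults so far: 5)
  step 8: ref 2 -> HIT, frames=[6,2,5] (faults so far: 5)
  step 9: ref 3 -> FAULT, evict 2, frames=[6,3,5] (faults so far: 6)
  step 10: ref 1 -> FAULT, evict 3, frames=[6,1,5] (faults so far: 7)
  step 11: ref 1 -> HIT, frames=[6,1,5] (faults so far: 7)
  step 12: ref 6 -> HIT, frames=[6,1,5] (faults so far: 7)
  Optimal total faults: 7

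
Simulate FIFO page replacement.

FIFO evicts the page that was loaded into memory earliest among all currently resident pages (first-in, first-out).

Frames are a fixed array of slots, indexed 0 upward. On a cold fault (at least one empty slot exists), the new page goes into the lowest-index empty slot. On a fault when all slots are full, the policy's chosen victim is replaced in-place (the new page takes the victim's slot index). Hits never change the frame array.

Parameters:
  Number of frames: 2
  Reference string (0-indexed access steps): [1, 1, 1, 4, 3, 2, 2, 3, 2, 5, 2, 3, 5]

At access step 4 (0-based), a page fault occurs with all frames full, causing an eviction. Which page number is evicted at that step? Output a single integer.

Answer: 1

Derivation:
Step 0: ref 1 -> FAULT, frames=[1,-]
Step 1: ref 1 -> HIT, frames=[1,-]
Step 2: ref 1 -> HIT, frames=[1,-]
Step 3: ref 4 -> FAULT, frames=[1,4]
Step 4: ref 3 -> FAULT, evict 1, frames=[3,4]
At step 4: evicted page 1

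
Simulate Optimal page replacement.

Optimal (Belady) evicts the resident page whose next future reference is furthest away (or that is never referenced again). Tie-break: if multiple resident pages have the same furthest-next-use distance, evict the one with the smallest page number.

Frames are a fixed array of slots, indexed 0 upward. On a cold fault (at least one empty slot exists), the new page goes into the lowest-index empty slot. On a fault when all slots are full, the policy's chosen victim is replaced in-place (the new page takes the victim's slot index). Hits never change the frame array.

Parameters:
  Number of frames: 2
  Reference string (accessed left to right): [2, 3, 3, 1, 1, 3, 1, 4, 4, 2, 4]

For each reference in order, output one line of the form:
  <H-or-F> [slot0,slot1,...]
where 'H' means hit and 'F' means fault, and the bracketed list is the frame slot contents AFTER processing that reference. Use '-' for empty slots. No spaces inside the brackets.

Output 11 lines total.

F [2,-]
F [2,3]
H [2,3]
F [1,3]
H [1,3]
H [1,3]
H [1,3]
F [4,3]
H [4,3]
F [4,2]
H [4,2]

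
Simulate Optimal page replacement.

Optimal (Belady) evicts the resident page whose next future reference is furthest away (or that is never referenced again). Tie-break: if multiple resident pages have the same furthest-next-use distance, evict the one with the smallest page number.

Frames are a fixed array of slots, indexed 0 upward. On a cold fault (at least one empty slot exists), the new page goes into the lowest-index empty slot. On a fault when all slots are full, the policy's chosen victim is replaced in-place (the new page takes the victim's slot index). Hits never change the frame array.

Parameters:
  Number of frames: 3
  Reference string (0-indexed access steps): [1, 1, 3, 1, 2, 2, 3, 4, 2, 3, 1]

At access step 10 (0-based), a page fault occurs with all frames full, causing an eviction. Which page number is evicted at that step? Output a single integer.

Step 0: ref 1 -> FAULT, frames=[1,-,-]
Step 1: ref 1 -> HIT, frames=[1,-,-]
Step 2: ref 3 -> FAULT, frames=[1,3,-]
Step 3: ref 1 -> HIT, frames=[1,3,-]
Step 4: ref 2 -> FAULT, frames=[1,3,2]
Step 5: ref 2 -> HIT, frames=[1,3,2]
Step 6: ref 3 -> HIT, frames=[1,3,2]
Step 7: ref 4 -> FAULT, evict 1, frames=[4,3,2]
Step 8: ref 2 -> HIT, frames=[4,3,2]
Step 9: ref 3 -> HIT, frames=[4,3,2]
Step 10: ref 1 -> FAULT, evict 2, frames=[4,3,1]
At step 10: evicted page 2

Answer: 2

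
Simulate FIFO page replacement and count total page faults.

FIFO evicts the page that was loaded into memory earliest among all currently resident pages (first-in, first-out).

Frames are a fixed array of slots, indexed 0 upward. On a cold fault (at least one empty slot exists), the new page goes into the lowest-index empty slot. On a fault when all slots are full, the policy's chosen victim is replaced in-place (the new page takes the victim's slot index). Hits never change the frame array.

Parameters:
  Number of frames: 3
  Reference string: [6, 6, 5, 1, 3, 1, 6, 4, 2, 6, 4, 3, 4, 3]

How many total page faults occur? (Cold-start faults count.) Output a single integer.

Answer: 8

Derivation:
Step 0: ref 6 → FAULT, frames=[6,-,-]
Step 1: ref 6 → HIT, frames=[6,-,-]
Step 2: ref 5 → FAULT, frames=[6,5,-]
Step 3: ref 1 → FAULT, frames=[6,5,1]
Step 4: ref 3 → FAULT (evict 6), frames=[3,5,1]
Step 5: ref 1 → HIT, frames=[3,5,1]
Step 6: ref 6 → FAULT (evict 5), frames=[3,6,1]
Step 7: ref 4 → FAULT (evict 1), frames=[3,6,4]
Step 8: ref 2 → FAULT (evict 3), frames=[2,6,4]
Step 9: ref 6 → HIT, frames=[2,6,4]
Step 10: ref 4 → HIT, frames=[2,6,4]
Step 11: ref 3 → FAULT (evict 6), frames=[2,3,4]
Step 12: ref 4 → HIT, frames=[2,3,4]
Step 13: ref 3 → HIT, frames=[2,3,4]
Total faults: 8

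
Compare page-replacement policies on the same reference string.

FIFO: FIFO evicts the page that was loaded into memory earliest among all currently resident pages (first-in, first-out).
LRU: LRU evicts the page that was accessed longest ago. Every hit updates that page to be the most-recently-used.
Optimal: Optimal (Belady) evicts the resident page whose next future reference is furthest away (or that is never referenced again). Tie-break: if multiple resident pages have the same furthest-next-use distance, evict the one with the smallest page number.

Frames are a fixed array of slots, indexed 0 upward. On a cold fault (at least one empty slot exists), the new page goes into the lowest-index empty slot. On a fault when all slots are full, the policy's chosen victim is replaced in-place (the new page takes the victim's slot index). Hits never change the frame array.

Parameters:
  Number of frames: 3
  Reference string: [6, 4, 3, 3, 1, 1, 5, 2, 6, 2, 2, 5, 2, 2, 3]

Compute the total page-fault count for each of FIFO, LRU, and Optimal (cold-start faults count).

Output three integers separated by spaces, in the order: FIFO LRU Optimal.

Answer: 8 8 7

Derivation:
--- FIFO ---
  step 0: ref 6 -> FAULT, frames=[6,-,-] (faults so far: 1)
  step 1: ref 4 -> FAULT, frames=[6,4,-] (faults so far: 2)
  step 2: ref 3 -> FAULT, frames=[6,4,3] (faults so far: 3)
  step 3: ref 3 -> HIT, frames=[6,4,3] (faults so far: 3)
  step 4: ref 1 -> FAULT, evict 6, frames=[1,4,3] (faults so far: 4)
  step 5: ref 1 -> HIT, frames=[1,4,3] (faults so far: 4)
  step 6: ref 5 -> FAULT, evict 4, frames=[1,5,3] (faults so far: 5)
  step 7: ref 2 -> FAULT, evict 3, frames=[1,5,2] (faults so far: 6)
  step 8: ref 6 -> FAULT, evict 1, frames=[6,5,2] (faults so far: 7)
  step 9: ref 2 -> HIT, frames=[6,5,2] (faults so far: 7)
  step 10: ref 2 -> HIT, frames=[6,5,2] (faults so far: 7)
  step 11: ref 5 -> HIT, frames=[6,5,2] (faults so far: 7)
  step 12: ref 2 -> HIT, frames=[6,5,2] (faults so far: 7)
  step 13: ref 2 -> HIT, frames=[6,5,2] (faults so far: 7)
  step 14: ref 3 -> FAULT, evict 5, frames=[6,3,2] (faults so far: 8)
  FIFO total faults: 8
--- LRU ---
  step 0: ref 6 -> FAULT, frames=[6,-,-] (faults so far: 1)
  step 1: ref 4 -> FAULT, frames=[6,4,-] (faults so far: 2)
  step 2: ref 3 -> FAULT, frames=[6,4,3] (faults so far: 3)
  step 3: ref 3 -> HIT, frames=[6,4,3] (faults so far: 3)
  step 4: ref 1 -> FAULT, evict 6, frames=[1,4,3] (faults so far: 4)
  step 5: ref 1 -> HIT, frames=[1,4,3] (faults so far: 4)
  step 6: ref 5 -> FAULT, evict 4, frames=[1,5,3] (faults so far: 5)
  step 7: ref 2 -> FAULT, evict 3, frames=[1,5,2] (faults so far: 6)
  step 8: ref 6 -> FAULT, evict 1, frames=[6,5,2] (faults so far: 7)
  step 9: ref 2 -> HIT, frames=[6,5,2] (faults so far: 7)
  step 10: ref 2 -> HIT, frames=[6,5,2] (faults so far: 7)
  step 11: ref 5 -> HIT, frames=[6,5,2] (faults so far: 7)
  step 12: ref 2 -> HIT, frames=[6,5,2] (faults so far: 7)
  step 13: ref 2 -> HIT, frames=[6,5,2] (faults so far: 7)
  step 14: ref 3 -> FAULT, evict 6, frames=[3,5,2] (faults so far: 8)
  LRU total faults: 8
--- Optimal ---
  step 0: ref 6 -> FAULT, frames=[6,-,-] (faults so far: 1)
  step 1: ref 4 -> FAULT, frames=[6,4,-] (faults so far: 2)
  step 2: ref 3 -> FAULT, frames=[6,4,3] (faults so far: 3)
  step 3: ref 3 -> HIT, frames=[6,4,3] (faults so far: 3)
  step 4: ref 1 -> FAULT, evict 4, frames=[6,1,3] (faults so far: 4)
  step 5: ref 1 -> HIT, frames=[6,1,3] (faults so far: 4)
  step 6: ref 5 -> FAULT, evict 1, frames=[6,5,3] (faults so far: 5)
  step 7: ref 2 -> FAULT, evict 3, frames=[6,5,2] (faults so far: 6)
  step 8: ref 6 -> HIT, frames=[6,5,2] (faults so far: 6)
  step 9: ref 2 -> HIT, frames=[6,5,2] (faults so far: 6)
  step 10: ref 2 -> HIT, frames=[6,5,2] (faults so far: 6)
  step 11: ref 5 -> HIT, frames=[6,5,2] (faults so far: 6)
  step 12: ref 2 -> HIT, frames=[6,5,2] (faults so far: 6)
  step 13: ref 2 -> HIT, frames=[6,5,2] (faults so far: 6)
  step 14: ref 3 -> FAULT, evict 2, frames=[6,5,3] (faults so far: 7)
  Optimal total faults: 7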